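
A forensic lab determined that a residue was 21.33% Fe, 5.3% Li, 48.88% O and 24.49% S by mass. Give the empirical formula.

Assume 100 g: 21.33 g Fe, 5.3 g Li, 48.88 g O, 24.49 g S.
n(Fe) = 21.33/55.85 = 0.3819, n(Li) = 5.3/6.94 = 0.7637, n(O) = 48.88/16.00 = 3.055, n(S) = 24.49/32.07 = 0.7636
Smallest is Fe at 0.3819 mol; normalising gives Fe 1.000, Li 2.000, O 7.999, S 2.000
→ FeLi2O8S2

FeLi2O8S2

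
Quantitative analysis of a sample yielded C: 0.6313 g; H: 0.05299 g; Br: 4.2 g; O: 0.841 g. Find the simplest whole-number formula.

CHBrO

Moles — C: 0.6313 / 12.01 = 0.05256 mol; H: 0.05299 / 1.008 = 0.05257 mol; Br: 4.2 / 79.90 = 0.05257 mol; O: 0.841 / 16.00 = 0.05256 mol
Ratios (÷ 0.05256): C 1.000, H 1.000, Br 1.000, O 1.000
≈ 1:1:1:1 → CHBrO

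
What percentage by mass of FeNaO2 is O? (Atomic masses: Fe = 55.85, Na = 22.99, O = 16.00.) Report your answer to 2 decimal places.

28.87%

Molar mass = 1(55.85) + 1(22.99) + 2(16.00) = 110.840 g/mol
Mass of O per mole = 2 × 16.00 = 32.000 g
% O = 32.000 / 110.840 × 100 = 28.87%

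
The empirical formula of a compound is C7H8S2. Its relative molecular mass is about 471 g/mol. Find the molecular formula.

C21H24S6

Empirical-formula mass = 156.27 g/mol
n = 471 / 156.27 = 3.01 ≈ 3
Molecular formula = (C7H8S2)3 = C21H24S6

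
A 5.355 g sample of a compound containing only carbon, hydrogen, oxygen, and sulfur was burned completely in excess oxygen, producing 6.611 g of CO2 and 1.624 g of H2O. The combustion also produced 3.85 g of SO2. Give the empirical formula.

C5H6O3S2

mol C = 6.611 / 44.01 = 0.1502; mass C = 0.1502 × 12.01 = 1.804 g
mol H = 2 × (1.624 / 18.02) = 0.1802; mass H = 0.1802 × 1.008 = 0.1817 g
mol S = 3.85 / 64.07 = 0.06009; mass S = 1.927 g
mass O = 5.355 − (3.913) = 1.442 g → mol O = 0.09013
Smallest is S at 0.06009 mol; normalising gives C 2.500, H 3.000, O 1.500, S 1.000
Scaling by 2: C 5.00, H 6.00, O 3.00, S 2.00 → C5H6O3S2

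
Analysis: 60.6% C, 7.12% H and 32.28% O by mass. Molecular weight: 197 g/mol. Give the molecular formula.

C10H14O4

Assume 100 g: 60.6 g C, 7.12 g H, 32.28 g O.
Moles — C: 60.6 / 12.01 = 5.046 mol; H: 7.12 / 1.008 = 7.063 mol; O: 32.28 / 16.00 = 2.018 mol
Smallest is O at 2.018 mol; normalising gives C 2.501, H 3.501, O 1.000
Scaling by 2: C 5.00, H 7.00, O 2.00 → C5H7O2
Empirical-formula mass = 99.11 g/mol
n = 197 / 99.11 = 1.99 ≈ 2
Molecular formula = (C5H7O2)×2 = C10H14O4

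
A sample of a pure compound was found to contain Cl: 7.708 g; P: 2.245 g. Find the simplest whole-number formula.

Moles — Cl: 7.708 / 35.45 = 0.2174 mol; P: 2.245 / 30.97 = 0.07249 mol
Ratios (÷ 0.07249): Cl 3.000, P 1.000
≈ 3:1 → Cl3P

Cl3P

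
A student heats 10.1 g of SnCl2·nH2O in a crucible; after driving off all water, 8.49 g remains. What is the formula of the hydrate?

Mass of water lost = 10.1 − 8.49 = 1.61 g → 1.61 / 18.02 = 0.08935 mol H2O
Molar mass of SnCl2 = 189.61 g/mol → mol SnCl2 = 8.49 / 189.61 = 0.04478
n = 0.08935 / 0.04478 = 2.00 ≈ 2 → SnCl2·2H2O

SnCl2·2H2O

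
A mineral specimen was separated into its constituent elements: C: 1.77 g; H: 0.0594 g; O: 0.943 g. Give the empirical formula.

n(C) = 1.77/12.01 = 0.1474, n(H) = 0.0594/1.008 = 0.05893, n(O) = 0.943/16.00 = 0.05894
Ratios (÷ 0.05893): C 2.501, H 1.000, O 1.000
Scaling by 2: C 5.00, H 2.00, O 2.00 → C5H2O2

C5H2O2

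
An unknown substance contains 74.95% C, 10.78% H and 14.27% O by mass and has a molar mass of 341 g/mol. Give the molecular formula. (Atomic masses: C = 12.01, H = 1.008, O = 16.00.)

Assume 100 g: 74.95 g C, 10.78 g H, 14.27 g O.
n(C) = 74.95/12.01 = 6.241, n(H) = 10.78/1.008 = 10.69, n(O) = 14.27/16.00 = 0.8919
Ratios (÷ 0.8919): C 6.997, H 11.991, O 1.000
Ratio ≈ 7:12:1, so the empirical formula is C7H12O
Empirical-formula mass = 112.17 g/mol
n = 341 / 112.17 = 3.04 ≈ 3
Molecular formula = (C7H12O)×3 = C21H36O3

C21H36O3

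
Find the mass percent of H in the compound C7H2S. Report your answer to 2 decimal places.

Molar mass = 7(12.01) + 2(1.008) + 1(32.07) = 118.156 g/mol
Mass of H per mole = 2 × 1.008 = 2.016 g
% H = 2.016 / 118.156 × 100 = 1.71%

1.71%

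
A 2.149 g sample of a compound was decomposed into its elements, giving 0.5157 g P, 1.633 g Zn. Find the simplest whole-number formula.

P2Zn3

P: 0.5157 g ÷ 30.97 g/mol = 0.01665 mol
Zn: 1.633 g ÷ 65.38 g/mol = 0.02498 mol
Divide by the smallest (0.01665 mol P): P 1.000, Zn 1.500
Multiply by 2: P 2.00, Zn 3.00 → P2Zn3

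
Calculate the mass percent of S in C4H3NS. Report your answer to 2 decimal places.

33.01%

Molar mass = 4(12.01) + 3(1.008) + 1(14.01) + 1(32.07) = 97.144 g/mol
Mass of S per mole = 1 × 32.07 = 32.070 g
% S = 32.070 / 97.144 × 100 = 33.01%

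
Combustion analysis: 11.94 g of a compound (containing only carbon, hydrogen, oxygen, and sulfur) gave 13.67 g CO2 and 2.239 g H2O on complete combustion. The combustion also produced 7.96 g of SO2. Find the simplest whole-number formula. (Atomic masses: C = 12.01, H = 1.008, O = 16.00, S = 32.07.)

C5H4O4S2

mol C = 13.67 / 44.01 = 0.3106; mass C = 0.3106 × 12.01 = 3.730 g
mol H = 2 × (2.239 / 18.02) = 0.2485; mass H = 0.2485 × 1.008 = 0.2505 g
mol S = 7.96 / 64.07 = 0.1242; mass S = 3.984 g
mass O = 11.94 − (7.965) = 3.975 g → mol O = 0.2484
Divide by the smallest (0.1242 mol S): C 2.500, H 2.000, O 2.000, S 1.000
Multiply by 2: C 5.00, H 4.00, O 4.00, S 2.00 → C5H4O4S2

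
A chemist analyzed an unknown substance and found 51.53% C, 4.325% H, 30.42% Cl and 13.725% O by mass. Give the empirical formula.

C5H5ClO

Assume 100 g: 51.53 g C, 4.325 g H, 30.42 g Cl, 13.725 g O.
C: 51.53 g ÷ 12.01 g/mol = 4.291 mol
H: 4.325 g ÷ 1.008 g/mol = 4.291 mol
Cl: 30.42 g ÷ 35.45 g/mol = 0.8581 mol
O: 13.725 g ÷ 16.00 g/mol = 0.8578 mol
Divide by the smallest (0.8578 mol O): C 5.002, H 5.002, Cl 1.000, O 1.000
→ C5H5ClO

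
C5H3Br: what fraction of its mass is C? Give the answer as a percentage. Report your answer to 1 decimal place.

42.0%

Molar mass = 5(12.01) + 3(1.008) + 1(79.90) = 142.974 g/mol
Mass of C per mole = 5 × 12.01 = 60.050 g
% C = 60.050 / 142.974 × 100 = 42.0%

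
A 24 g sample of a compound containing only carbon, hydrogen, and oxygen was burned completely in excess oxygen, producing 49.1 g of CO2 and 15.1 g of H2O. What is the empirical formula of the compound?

C2H3O

mol C = 49.1 / 44.01 = 1.116; mass C = 1.116 × 12.01 = 13.40 g
mol H = 2 × (15.1 / 18.02) = 1.676; mass H = 1.676 × 1.008 = 1.689 g
mass O = 24 − (15.09) = 8.912 g → mol O = 0.5570
Smallest is O at 0.557 mol; normalising gives C 2.003, H 3.009, O 1.000
Ratio ≈ 2:3:1, so the empirical formula is C2H3O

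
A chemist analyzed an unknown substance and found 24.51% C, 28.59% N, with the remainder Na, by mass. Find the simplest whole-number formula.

Assume 100 g: 24.51 g C, 28.59 g N, 46.9 g Na.
C: 24.51 g ÷ 12.01 g/mol = 2.041 mol
N: 28.59 g ÷ 14.01 g/mol = 2.041 mol
Na: 46.9 g ÷ 22.99 g/mol = 2.04 mol
Smallest is Na at 2.04 mol; normalising gives C 1.000, N 1.000, Na 1.000
≈ 1:1:1 → CNNa

CNNa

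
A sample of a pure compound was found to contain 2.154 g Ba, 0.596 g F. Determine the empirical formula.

BaF2

n(Ba) = 2.154/137.33 = 0.01568, n(F) = 0.596/19.00 = 0.03137
Ratios (÷ 0.01568): Ba 1.000, F 2.000
≈ 1:2 → BaF2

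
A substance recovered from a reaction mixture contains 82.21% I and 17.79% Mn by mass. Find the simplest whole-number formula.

I2Mn

Assume 100 g: 82.21 g I, 17.79 g Mn.
Moles — I: 82.21 / 126.90 = 0.6478 mol; Mn: 17.79 / 54.94 = 0.3238 mol
Ratios (÷ 0.3238): I 2.001, Mn 1.000
≈ 2:1 → I2Mn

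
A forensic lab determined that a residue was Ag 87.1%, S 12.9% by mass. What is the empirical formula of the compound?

Assume 100 g: 87.1 g Ag, 12.9 g S.
n(Ag) = 87.1/107.87 = 0.8075, n(S) = 12.9/32.07 = 0.4022
Divide by the smallest (0.4022 mol S): Ag 2.007, S 1.000
Ratio ≈ 2:1, so the empirical formula is Ag2S

Ag2S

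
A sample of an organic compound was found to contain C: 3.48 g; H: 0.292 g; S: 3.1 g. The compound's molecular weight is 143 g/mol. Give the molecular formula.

C: 3.48 g ÷ 12.01 g/mol = 0.2898 mol
H: 0.292 g ÷ 1.008 g/mol = 0.2897 mol
S: 3.1 g ÷ 32.07 g/mol = 0.09666 mol
Ratios (÷ 0.09666): C 2.998, H 2.997, S 1.000
≈ 3:3:1 → C3H3S
Empirical-formula mass = 71.12 g/mol
n = 143 / 71.12 = 2.01 ≈ 2
Molecular formula = (C3H3S)×2 = C6H6S2

C6H6S2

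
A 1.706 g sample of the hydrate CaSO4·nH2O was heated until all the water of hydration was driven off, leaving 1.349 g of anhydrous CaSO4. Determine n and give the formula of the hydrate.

Mass of water lost = 1.706 − 1.349 = 0.357 g → 0.357 / 18.02 = 0.01981 mol H2O
Molar mass of CaSO4 = 136.15 g/mol → mol CaSO4 = 1.349 / 136.15 = 0.009908
n = 0.01981 / 0.009908 = 2.00 ≈ 2 → CaSO4·2H2O

CaSO4·2H2O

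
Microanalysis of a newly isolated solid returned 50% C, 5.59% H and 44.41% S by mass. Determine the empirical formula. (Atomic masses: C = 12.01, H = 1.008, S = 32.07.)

C3H4S

Assume 100 g: 50 g C, 5.59 g H, 44.41 g S.
n(C) = 50/12.01 = 4.163, n(H) = 5.59/1.008 = 5.546, n(S) = 44.41/32.07 = 1.385
Smallest is S at 1.385 mol; normalising gives C 3.006, H 4.005, S 1.000
→ C3H4S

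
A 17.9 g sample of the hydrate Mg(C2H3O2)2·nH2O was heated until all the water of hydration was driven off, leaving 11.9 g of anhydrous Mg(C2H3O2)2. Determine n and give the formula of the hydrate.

Mass of water lost = 17.9 − 11.9 = 6 g → 6 / 18.02 = 0.333 mol H2O
Molar mass of Mg(C2H3O2)2 = 142.40 g/mol → mol Mg(C2H3O2)2 = 11.9 / 142.40 = 0.08357
n = 0.333 / 0.08357 = 3.98 ≈ 4 → Mg(C2H3O2)2·4H2O

Mg(C2H3O2)2·4H2O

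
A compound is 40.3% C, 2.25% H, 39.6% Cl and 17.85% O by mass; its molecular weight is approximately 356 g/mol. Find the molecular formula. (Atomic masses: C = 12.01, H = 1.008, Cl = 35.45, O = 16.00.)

C12H8Cl4O4

Assume 100 g: 40.3 g C, 2.25 g H, 39.6 g Cl, 17.85 g O.
C: 40.3 g ÷ 12.01 g/mol = 3.356 mol
H: 2.25 g ÷ 1.008 g/mol = 2.232 mol
Cl: 39.6 g ÷ 35.45 g/mol = 1.117 mol
O: 17.85 g ÷ 16.00 g/mol = 1.116 mol
Smallest is O at 1.116 mol; normalising gives C 3.008, H 2.001, Cl 1.001, O 1.000
≈ 3:2:1:1 → C3H2ClO
Empirical-formula mass = 89.50 g/mol
n = 356 / 89.50 = 3.98 ≈ 4
Molecular formula = (C3H2ClO)×4 = C12H8Cl4O4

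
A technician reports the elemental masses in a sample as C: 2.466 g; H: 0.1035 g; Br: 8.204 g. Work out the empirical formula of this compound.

C: 2.466 g ÷ 12.01 g/mol = 0.2053 mol
H: 0.1035 g ÷ 1.008 g/mol = 0.1027 mol
Br: 8.204 g ÷ 79.90 g/mol = 0.1027 mol
Divide by the smallest (0.1027 mol Br): C 2.000, H 1.000, Br 1.000
→ C2HBr

C2HBr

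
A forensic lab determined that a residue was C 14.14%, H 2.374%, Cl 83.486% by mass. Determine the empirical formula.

Assume 100 g: 14.14 g C, 2.374 g H, 83.486 g Cl.
Moles — C: 14.14 / 12.01 = 1.177 mol; H: 2.374 / 1.008 = 2.355 mol; Cl: 83.486 / 35.45 = 2.355 mol
Divide by the smallest (1.177 mol C): C 1.000, H 2.000, Cl 2.000
→ CH2Cl2

CH2Cl2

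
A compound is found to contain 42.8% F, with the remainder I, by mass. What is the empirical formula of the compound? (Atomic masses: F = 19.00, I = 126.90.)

Assume 100 g: 42.8 g F, 57.2 g I.
n(F) = 42.8/19.00 = 2.253, n(I) = 57.2/126.90 = 0.4507
Ratios (÷ 0.4507): F 4.998, I 1.000
≈ 5:1 → F5I

F5I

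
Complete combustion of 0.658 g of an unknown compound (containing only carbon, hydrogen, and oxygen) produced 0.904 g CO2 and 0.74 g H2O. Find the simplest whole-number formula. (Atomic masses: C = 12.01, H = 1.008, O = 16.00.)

CH4O

mol C = 0.904 / 44.01 = 0.02054; mass C = 0.02054 × 12.01 = 0.2467 g
mol H = 2 × (0.74 / 18.02) = 0.08213; mass H = 0.08213 × 1.008 = 0.08279 g
mass O = 0.658 − (0.3295) = 0.3285 g → mol O = 0.02053
Divide by the smallest (0.02053 mol O): C 1.000, H 4.000, O 1.000
→ CH4O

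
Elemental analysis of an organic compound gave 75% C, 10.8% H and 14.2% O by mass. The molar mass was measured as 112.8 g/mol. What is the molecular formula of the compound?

Assume 100 g: 75 g C, 10.8 g H, 14.2 g O.
Moles — C: 75 / 12.01 = 6.245 mol; H: 10.8 / 1.008 = 10.71 mol; O: 14.2 / 16.00 = 0.8875 mol
Ratios (÷ 0.8875): C 7.036, H 12.072, O 1.000
→ C7H12O
Empirical-formula mass = 112.17 g/mol
n = 112.8 / 112.17 = 1.01 ≈ 1
Molecular formula = empirical formula = C7H12O

C7H12O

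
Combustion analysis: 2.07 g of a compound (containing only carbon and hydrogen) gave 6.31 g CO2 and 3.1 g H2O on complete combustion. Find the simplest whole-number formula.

mol C = 6.31 / 44.01 = 0.1434; mass C = 0.1434 × 12.01 = 1.722 g
mol H = 2 × (3.1 / 18.02) = 0.3441; mass H = 0.3441 × 1.008 = 0.3468 g
Smallest is C at 0.1434 mol; normalising gives C 1.000, H 2.400
×5: C 5.00, H 12.00 → C5H12

C5H12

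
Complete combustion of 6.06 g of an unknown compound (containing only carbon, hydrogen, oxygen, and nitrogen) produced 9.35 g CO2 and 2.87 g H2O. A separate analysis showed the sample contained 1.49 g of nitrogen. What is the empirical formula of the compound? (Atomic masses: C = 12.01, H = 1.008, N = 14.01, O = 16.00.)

mol C = 9.35 / 44.01 = 0.2125; mass C = 0.2125 × 12.01 = 2.552 g
mol H = 2 × (2.87 / 18.02) = 0.3185; mass H = 0.3185 × 1.008 = 0.3211 g
mol N = 1.49 / 14.01 = 0.1064
mass O = 6.06 − (4.363) = 1.697 g → mol O = 0.1061
Divide by the smallest (0.1061 mol O): C 2.003, H 3.003, N 1.003, O 1.000
Ratio ≈ 2:3:1:1, so the empirical formula is C2H3NO

C2H3NO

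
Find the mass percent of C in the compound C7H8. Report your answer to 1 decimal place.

Molar mass = 7(12.01) + 8(1.008) = 92.134 g/mol
Mass of C per mole = 7 × 12.01 = 84.070 g
% C = 84.070 / 92.134 × 100 = 91.2%

91.2%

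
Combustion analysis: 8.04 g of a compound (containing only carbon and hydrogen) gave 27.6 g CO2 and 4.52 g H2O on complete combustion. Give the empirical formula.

C5H4

mol C = 27.6 / 44.01 = 0.6271; mass C = 0.6271 × 12.01 = 7.532 g
mol H = 2 × (4.52 / 18.02) = 0.5017; mass H = 0.5017 × 1.008 = 0.5057 g
Divide by the smallest (0.5017 mol H): C 1.250, H 1.000
×4: C 5.00, H 4.00 → C5H4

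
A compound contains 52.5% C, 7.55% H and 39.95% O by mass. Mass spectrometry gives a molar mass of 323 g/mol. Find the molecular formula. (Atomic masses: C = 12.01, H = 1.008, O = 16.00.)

C14H24O8

Assume 100 g: 52.5 g C, 7.55 g H, 39.95 g O.
C: 52.5 g ÷ 12.01 g/mol = 4.371 mol
H: 7.55 g ÷ 1.008 g/mol = 7.49 mol
O: 39.95 g ÷ 16.00 g/mol = 2.497 mol
Ratios (÷ 2.497): C 1.751, H 3.000, O 1.000
×4: C 7.00, H 12.00, O 4.00 → C7H12O4
Empirical-formula mass = 160.17 g/mol
n = 323 / 160.17 = 2.02 ≈ 2
Molecular formula = (C7H12O4)×2 = C14H24O8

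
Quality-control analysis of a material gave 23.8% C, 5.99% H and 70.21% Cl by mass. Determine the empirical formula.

CH3Cl

Assume 100 g: 23.8 g C, 5.99 g H, 70.21 g Cl.
n(C) = 23.8/12.01 = 1.982, n(H) = 5.99/1.008 = 5.942, n(Cl) = 70.21/35.45 = 1.981
Smallest is Cl at 1.981 mol; normalising gives C 1.001, H 3.000, Cl 1.000
Ratio ≈ 1:3:1, so the empirical formula is CH3Cl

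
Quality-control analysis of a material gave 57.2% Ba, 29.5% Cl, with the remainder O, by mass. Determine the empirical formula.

Assume 100 g: 57.2 g Ba, 29.5 g Cl, 13.3 g O.
Moles — Ba: 57.2 / 137.33 = 0.4165 mol; Cl: 29.5 / 35.45 = 0.8322 mol; O: 13.3 / 16.00 = 0.8313 mol
Divide by the smallest (0.4165 mol Ba): Ba 1.000, Cl 1.998, O 1.996
≈ 1:2:2 → BaCl2O2

BaCl2O2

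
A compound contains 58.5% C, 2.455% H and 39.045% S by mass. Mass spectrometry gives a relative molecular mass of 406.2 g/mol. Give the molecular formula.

Assume 100 g: 58.5 g C, 2.455 g H, 39.045 g S.
C: 58.5 g ÷ 12.01 g/mol = 4.871 mol
H: 2.455 g ÷ 1.008 g/mol = 2.436 mol
S: 39.045 g ÷ 32.07 g/mol = 1.217 mol
Ratios (÷ 1.217): C 4.001, H 2.000, S 1.000
→ C4H2S
Empirical-formula mass = 82.13 g/mol
n = 406.2 / 82.13 = 4.95 ≈ 5
Molecular formula = (C4H2S)×5 = C20H10S5

C20H10S5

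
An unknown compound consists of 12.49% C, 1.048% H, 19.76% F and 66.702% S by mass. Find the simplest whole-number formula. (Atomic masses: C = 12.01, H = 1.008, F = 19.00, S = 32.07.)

CHFS2

Assume 100 g: 12.49 g C, 1.048 g H, 19.76 g F, 66.702 g S.
n(C) = 12.49/12.01 = 1.04, n(H) = 1.048/1.008 = 1.04, n(F) = 19.76/19.00 = 1.04, n(S) = 66.702/32.07 = 2.08
Smallest is H at 1.04 mol; normalising gives C 1.000, H 1.000, F 1.000, S 2.001
Ratio ≈ 1:1:1:2, so the empirical formula is CHFS2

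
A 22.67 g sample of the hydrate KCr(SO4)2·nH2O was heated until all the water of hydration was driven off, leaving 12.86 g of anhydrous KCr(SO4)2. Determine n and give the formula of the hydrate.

Mass of water lost = 22.67 − 12.86 = 9.81 g → 9.81 / 18.02 = 0.5444 mol H2O
Molar mass of KCr(SO4)2 = 283.24 g/mol → mol KCr(SO4)2 = 12.86 / 283.24 = 0.0454
n = 0.5444 / 0.0454 = 11.99 ≈ 12 → KCr(SO4)2·12H2O

KCr(SO4)2·12H2O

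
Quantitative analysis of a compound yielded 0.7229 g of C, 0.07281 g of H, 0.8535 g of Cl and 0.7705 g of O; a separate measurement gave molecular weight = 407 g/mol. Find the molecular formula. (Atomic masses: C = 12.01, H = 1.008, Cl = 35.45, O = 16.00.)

C10H12Cl4O8

C: 0.7229 g ÷ 12.01 g/mol = 0.06019 mol
H: 0.07281 g ÷ 1.008 g/mol = 0.07223 mol
Cl: 0.8535 g ÷ 35.45 g/mol = 0.02408 mol
O: 0.7705 g ÷ 16.00 g/mol = 0.04816 mol
Ratios (÷ 0.02408): C 2.500, H 3.000, Cl 1.000, O 2.000
Scaling by 2: C 5.00, H 6.00, Cl 2.00, O 4.00 → C5H6Cl2O4
Empirical-formula mass = 201.00 g/mol
n = 407 / 201.00 = 2.02 ≈ 2
Molecular formula = (C5H6Cl2O4)×2 = C10H12Cl4O8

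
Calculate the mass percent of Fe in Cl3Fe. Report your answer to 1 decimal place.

34.4%

Molar mass = 3(35.45) + 1(55.85) = 162.200 g/mol
Mass of Fe per mole = 1 × 55.85 = 55.850 g
% Fe = 55.850 / 162.200 × 100 = 34.4%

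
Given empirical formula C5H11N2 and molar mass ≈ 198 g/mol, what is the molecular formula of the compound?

Empirical-formula mass = 99.16 g/mol
n = 198 / 99.16 = 2.00 ≈ 2
Molecular formula = (C5H11N2)2 = C10H22N4

C10H22N4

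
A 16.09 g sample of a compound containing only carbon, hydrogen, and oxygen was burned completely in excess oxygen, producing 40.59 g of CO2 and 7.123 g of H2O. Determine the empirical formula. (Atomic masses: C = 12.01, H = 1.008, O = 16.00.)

C7H6O2

mol C = 40.59 / 44.01 = 0.9223; mass C = 0.9223 × 12.01 = 11.08 g
mol H = 2 × (7.123 / 18.02) = 0.7906; mass H = 0.7906 × 1.008 = 0.7969 g
mass O = 16.09 − (11.87) = 4.216 g → mol O = 0.2635
Ratios (÷ 0.2635): C 3.500, H 3.000, O 1.000
Scaling by 2: C 7.00, H 6.00, O 2.00 → C7H6O2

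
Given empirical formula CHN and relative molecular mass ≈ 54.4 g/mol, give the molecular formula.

Empirical-formula mass = 27.03 g/mol
n = 54.4 / 27.03 = 2.01 ≈ 2
Molecular formula = (CHN)2 = C2H2N2

C2H2N2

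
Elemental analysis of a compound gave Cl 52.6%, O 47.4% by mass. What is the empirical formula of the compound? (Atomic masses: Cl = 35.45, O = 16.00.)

Assume 100 g: 52.6 g Cl, 47.4 g O.
Moles — Cl: 52.6 / 35.45 = 1.484 mol; O: 47.4 / 16.00 = 2.962 mol
Ratios (÷ 1.484): Cl 1.000, O 1.997
Ratio ≈ 1:2, so the empirical formula is ClO2

ClO2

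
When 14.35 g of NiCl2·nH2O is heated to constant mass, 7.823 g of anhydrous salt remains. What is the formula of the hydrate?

Mass of water lost = 14.35 − 7.823 = 6.527 g → 6.527 / 18.02 = 0.3622 mol H2O
Molar mass of NiCl2 = 129.59 g/mol → mol NiCl2 = 7.823 / 129.59 = 0.06037
n = 0.3622 / 0.06037 = 6.00 ≈ 6 → NiCl2·6H2O

NiCl2·6H2O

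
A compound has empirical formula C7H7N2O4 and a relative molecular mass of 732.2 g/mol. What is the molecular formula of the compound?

Empirical-formula mass = 183.15 g/mol
n = 732.2 / 183.15 = 4.00 ≈ 4
Molecular formula = (C7H7N2O4)4 = C28H28N8O16

C28H28N8O16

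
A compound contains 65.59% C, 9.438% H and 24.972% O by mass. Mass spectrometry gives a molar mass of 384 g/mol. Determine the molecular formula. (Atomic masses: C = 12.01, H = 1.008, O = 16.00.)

Assume 100 g: 65.59 g C, 9.438 g H, 24.972 g O.
Moles — C: 65.59 / 12.01 = 5.461 mol; H: 9.438 / 1.008 = 9.363 mol; O: 24.972 / 16.00 = 1.561 mol
Smallest is O at 1.561 mol; normalising gives C 3.499, H 5.999, O 1.000
Multiply by 2: C 7.00, H 12.00, O 2.00 → C7H12O2
Empirical-formula mass = 128.17 g/mol
n = 384 / 128.17 = 3.00 ≈ 3
Molecular formula = (C7H12O2)×3 = C21H36O6

C21H36O6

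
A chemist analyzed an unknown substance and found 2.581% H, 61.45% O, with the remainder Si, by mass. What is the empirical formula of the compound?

H2O3Si

Assume 100 g: 2.581 g H, 61.45 g O, 35.969 g Si.
Moles — H: 2.581 / 1.008 = 2.561 mol; O: 61.45 / 16.00 = 3.841 mol; Si: 35.969 / 28.09 = 1.28 mol
Ratios (÷ 1.28): H 2.000, O 2.999, Si 1.000
Ratio ≈ 2:3:1, so the empirical formula is H2O3Si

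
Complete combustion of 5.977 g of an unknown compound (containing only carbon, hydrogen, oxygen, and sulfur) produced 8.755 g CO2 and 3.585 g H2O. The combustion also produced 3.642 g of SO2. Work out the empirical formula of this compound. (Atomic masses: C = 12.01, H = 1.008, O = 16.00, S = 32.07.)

C7H14O3S2

mol C = 8.755 / 44.01 = 0.1989; mass C = 0.1989 × 12.01 = 2.389 g
mol H = 2 × (3.585 / 18.02) = 0.3979; mass H = 0.3979 × 1.008 = 0.4011 g
mol S = 3.642 / 64.07 = 0.05684; mass S = 1.823 g
mass O = 5.977 − (4.613) = 1.364 g → mol O = 0.08524
Ratios (÷ 0.05684): C 3.500, H 7.000, O 1.499, S 1.000
×2: C 7.00, H 14.00, O 3.00, S 2.00 → C7H14O3S2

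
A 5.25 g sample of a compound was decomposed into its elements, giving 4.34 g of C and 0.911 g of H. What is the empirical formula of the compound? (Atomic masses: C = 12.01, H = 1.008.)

n(C) = 4.34/12.01 = 0.3614, n(H) = 0.911/1.008 = 0.9038
Smallest is C at 0.3614 mol; normalising gives C 1.000, H 2.501
×2: C 2.00, H 5.00 → C2H5

C2H5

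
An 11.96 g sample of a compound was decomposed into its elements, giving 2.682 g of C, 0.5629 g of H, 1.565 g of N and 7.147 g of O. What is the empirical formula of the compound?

C2H5NO4

C: 2.682 g ÷ 12.01 g/mol = 0.2233 mol
H: 0.5629 g ÷ 1.008 g/mol = 0.5584 mol
N: 1.565 g ÷ 14.01 g/mol = 0.1117 mol
O: 7.147 g ÷ 16.00 g/mol = 0.4467 mol
Smallest is N at 0.1117 mol; normalising gives C 1.999, H 4.999, N 1.000, O 3.999
Ratio ≈ 2:5:1:4, so the empirical formula is C2H5NO4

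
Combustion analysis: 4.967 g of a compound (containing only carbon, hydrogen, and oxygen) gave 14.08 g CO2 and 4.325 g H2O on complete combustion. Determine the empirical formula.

C8H12O

mol C = 14.08 / 44.01 = 0.3199; mass C = 0.3199 × 12.01 = 3.842 g
mol H = 2 × (4.325 / 18.02) = 0.4800; mass H = 0.4800 × 1.008 = 0.4839 g
mass O = 4.967 − (4.326) = 0.6408 g → mol O = 0.04005
Smallest is O at 0.04005 mol; normalising gives C 7.988, H 11.985, O 1.000
→ C8H12O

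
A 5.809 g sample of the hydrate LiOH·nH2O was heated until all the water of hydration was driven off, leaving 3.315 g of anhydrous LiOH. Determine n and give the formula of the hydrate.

LiOH·H2O

Mass of water lost = 5.809 − 3.315 = 2.494 g → 2.494 / 18.02 = 0.1384 mol H2O
Molar mass of LiOH = 23.95 g/mol → mol LiOH = 3.315 / 23.95 = 0.1384
n = 0.1384 / 0.1384 = 1.00 ≈ 1 → LiOH·H2O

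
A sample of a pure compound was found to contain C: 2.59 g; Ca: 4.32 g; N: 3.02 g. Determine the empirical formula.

C: 2.59 g ÷ 12.01 g/mol = 0.2157 mol
Ca: 4.32 g ÷ 40.08 g/mol = 0.1078 mol
N: 3.02 g ÷ 14.01 g/mol = 0.2156 mol
Ratios (÷ 0.1078): C 2.001, Ca 1.000, N 2.000
→ C2CaN2

C2CaN2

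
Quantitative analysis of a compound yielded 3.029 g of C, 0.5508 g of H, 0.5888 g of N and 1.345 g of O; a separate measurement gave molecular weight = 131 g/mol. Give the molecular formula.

C: 3.029 g ÷ 12.01 g/mol = 0.2522 mol
H: 0.5508 g ÷ 1.008 g/mol = 0.5464 mol
N: 0.5888 g ÷ 14.01 g/mol = 0.04203 mol
O: 1.345 g ÷ 16.00 g/mol = 0.08406 mol
Divide by the smallest (0.04203 mol N): C 6.001, H 13.002, N 1.000, O 2.000
≈ 6:13:1:2 → C6H13NO2
Empirical-formula mass = 131.17 g/mol
n = 131 / 131.17 = 1.00 ≈ 1
Molecular formula = empirical formula = C6H13NO2

C6H13NO2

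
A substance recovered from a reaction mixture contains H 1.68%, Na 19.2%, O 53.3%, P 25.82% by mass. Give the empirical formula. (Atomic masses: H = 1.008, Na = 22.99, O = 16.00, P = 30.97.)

H2NaO4P

Assume 100 g: 1.68 g H, 19.2 g Na, 53.3 g O, 25.82 g P.
H: 1.68 g ÷ 1.008 g/mol = 1.667 mol
Na: 19.2 g ÷ 22.99 g/mol = 0.8351 mol
O: 53.3 g ÷ 16.00 g/mol = 3.331 mol
P: 25.82 g ÷ 30.97 g/mol = 0.8337 mol
Divide by the smallest (0.8337 mol P): H 1.999, Na 1.002, O 3.996, P 1.000
Ratio ≈ 2:1:4:1, so the empirical formula is H2NaO4P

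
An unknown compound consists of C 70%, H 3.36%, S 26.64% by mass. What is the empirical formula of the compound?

C7H4S

Assume 100 g: 70 g C, 3.36 g H, 26.64 g S.
C: 70 g ÷ 12.01 g/mol = 5.828 mol
H: 3.36 g ÷ 1.008 g/mol = 3.333 mol
S: 26.64 g ÷ 32.07 g/mol = 0.8307 mol
Smallest is S at 0.8307 mol; normalising gives C 7.016, H 4.013, S 1.000
≈ 7:4:1 → C7H4S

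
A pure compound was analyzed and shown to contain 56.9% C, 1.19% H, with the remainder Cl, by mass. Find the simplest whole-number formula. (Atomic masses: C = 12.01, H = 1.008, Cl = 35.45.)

C4HCl

Assume 100 g: 56.9 g C, 1.19 g H, 41.91 g Cl.
C: 56.9 g ÷ 12.01 g/mol = 4.738 mol
H: 1.19 g ÷ 1.008 g/mol = 1.181 mol
Cl: 41.91 g ÷ 35.45 g/mol = 1.182 mol
Ratios (÷ 1.181): C 4.013, H 1.000, Cl 1.001
→ C4HCl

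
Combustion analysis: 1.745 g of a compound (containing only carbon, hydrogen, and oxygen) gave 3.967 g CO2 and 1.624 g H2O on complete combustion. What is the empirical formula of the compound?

mol C = 3.967 / 44.01 = 0.09014; mass C = 0.09014 × 12.01 = 1.083 g
mol H = 2 × (1.624 / 18.02) = 0.1802; mass H = 0.1802 × 1.008 = 0.1817 g
mass O = 1.745 − (1.264) = 0.4807 g → mol O = 0.03005
Smallest is O at 0.03005 mol; normalising gives C 3.000, H 5.999, O 1.000
≈ 3:6:1 → C3H6O

C3H6O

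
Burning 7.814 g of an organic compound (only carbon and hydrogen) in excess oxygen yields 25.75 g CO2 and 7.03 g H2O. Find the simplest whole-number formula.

mol C = 25.75 / 44.01 = 0.5851; mass C = 0.5851 × 12.01 = 7.027 g
mol H = 2 × (7.03 / 18.02) = 0.7802; mass H = 0.7802 × 1.008 = 0.7865 g
Smallest is C at 0.5851 mol; normalising gives C 1.000, H 1.334
×3: C 3.00, H 4.00 → C3H4

C3H4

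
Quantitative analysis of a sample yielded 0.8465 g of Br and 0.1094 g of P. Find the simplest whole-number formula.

Br: 0.8465 g ÷ 79.90 g/mol = 0.01059 mol
P: 0.1094 g ÷ 30.97 g/mol = 0.003532 mol
Divide by the smallest (0.003532 mol P): Br 2.999, P 1.000
Ratio ≈ 3:1, so the empirical formula is Br3P

Br3P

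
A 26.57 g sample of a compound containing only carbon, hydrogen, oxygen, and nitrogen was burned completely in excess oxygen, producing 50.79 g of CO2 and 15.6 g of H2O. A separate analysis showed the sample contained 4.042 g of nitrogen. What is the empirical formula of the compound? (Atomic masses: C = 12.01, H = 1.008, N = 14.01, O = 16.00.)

C8H12N2O3

mol C = 50.79 / 44.01 = 1.154; mass C = 1.154 × 12.01 = 13.86 g
mol H = 2 × (15.6 / 18.02) = 1.731; mass H = 1.731 × 1.008 = 1.745 g
mol N = 4.042 / 14.01 = 0.2885
mass O = 26.57 − (19.65) = 6.923 g → mol O = 0.4327
Ratios (÷ 0.2885): C 4.000, H 6.001, N 1.000, O 1.500
×2: C 8.00, H 12.00, N 2.00, O 3.00 → C8H12N2O3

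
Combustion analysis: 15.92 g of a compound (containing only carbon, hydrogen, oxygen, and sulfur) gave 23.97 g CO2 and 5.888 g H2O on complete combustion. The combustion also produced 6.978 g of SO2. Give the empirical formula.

C5H6O3S

mol C = 23.97 / 44.01 = 0.5446; mass C = 0.5446 × 12.01 = 6.541 g
mol H = 2 × (5.888 / 18.02) = 0.6535; mass H = 0.6535 × 1.008 = 0.6587 g
mol S = 6.978 / 64.07 = 0.1089; mass S = 3.493 g
mass O = 15.92 − (10.69) = 5.227 g → mol O = 0.3267
Smallest is S at 0.1089 mol; normalising gives C 5.001, H 6.000, O 3.000, S 1.000
→ C5H6O3S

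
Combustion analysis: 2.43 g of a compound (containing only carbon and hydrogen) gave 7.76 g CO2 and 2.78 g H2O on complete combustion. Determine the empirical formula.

mol C = 7.76 / 44.01 = 0.1763; mass C = 0.1763 × 12.01 = 2.118 g
mol H = 2 × (2.78 / 18.02) = 0.3085; mass H = 0.3085 × 1.008 = 0.3110 g
Divide by the smallest (0.1763 mol C): C 1.000, H 1.750
×4: C 4.00, H 7.00 → C4H7

C4H7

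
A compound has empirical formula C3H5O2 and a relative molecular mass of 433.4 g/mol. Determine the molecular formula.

C18H30O12

Empirical-formula mass = 73.07 g/mol
n = 433.4 / 73.07 = 5.93 ≈ 6
Molecular formula = (C3H5O2)6 = C18H30O12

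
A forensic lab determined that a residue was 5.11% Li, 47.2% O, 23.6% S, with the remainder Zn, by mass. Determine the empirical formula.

Li2O8S2Zn

Assume 100 g: 5.11 g Li, 47.2 g O, 23.6 g S, 24.09 g Zn.
n(Li) = 5.11/6.94 = 0.7363, n(O) = 47.2/16.00 = 2.95, n(S) = 23.6/32.07 = 0.7359, n(Zn) = 24.09/65.38 = 0.3685
Smallest is Zn at 0.3685 mol; normalising gives Li 1.998, O 8.006, S 1.997, Zn 1.000
→ Li2O8S2Zn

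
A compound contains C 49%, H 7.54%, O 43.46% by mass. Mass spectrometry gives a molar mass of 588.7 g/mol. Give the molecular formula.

C24H44O16

Assume 100 g: 49 g C, 7.54 g H, 43.46 g O.
n(C) = 49/12.01 = 4.08, n(H) = 7.54/1.008 = 7.48, n(O) = 43.46/16.00 = 2.716
Smallest is O at 2.716 mol; normalising gives C 1.502, H 2.754, O 1.000
×4: C 6.01, H 11.02, O 4.00 → C6H11O4
Empirical-formula mass = 147.15 g/mol
n = 588.7 / 147.15 = 4.00 ≈ 4
Molecular formula = (C6H11O4)×4 = C24H44O16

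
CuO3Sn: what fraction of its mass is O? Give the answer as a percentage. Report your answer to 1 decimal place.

20.8%

Molar mass = 1(63.55) + 3(16.00) + 1(118.71) = 230.260 g/mol
Mass of O per mole = 3 × 16.00 = 48.000 g
% O = 48.000 / 230.260 × 100 = 20.8%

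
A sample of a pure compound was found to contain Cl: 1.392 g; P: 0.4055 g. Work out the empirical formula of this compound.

Cl3P

Cl: 1.392 g ÷ 35.45 g/mol = 0.03927 mol
P: 0.4055 g ÷ 30.97 g/mol = 0.01309 mol
Smallest is P at 0.01309 mol; normalising gives Cl 2.999, P 1.000
Ratio ≈ 3:1, so the empirical formula is Cl3P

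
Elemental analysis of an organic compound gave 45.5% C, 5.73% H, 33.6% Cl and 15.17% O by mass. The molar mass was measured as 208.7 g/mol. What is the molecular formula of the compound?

C8H12Cl2O2

Assume 100 g: 45.5 g C, 5.73 g H, 33.6 g Cl, 15.17 g O.
C: 45.5 g ÷ 12.01 g/mol = 3.789 mol
H: 5.73 g ÷ 1.008 g/mol = 5.685 mol
Cl: 33.6 g ÷ 35.45 g/mol = 0.9478 mol
O: 15.17 g ÷ 16.00 g/mol = 0.9481 mol
Smallest is Cl at 0.9478 mol; normalising gives C 3.997, H 5.998, Cl 1.000, O 1.000
→ C4H6ClO
Empirical-formula mass = 105.54 g/mol
n = 208.7 / 105.54 = 1.98 ≈ 2
Molecular formula = (C4H6ClO)×2 = C8H12Cl2O2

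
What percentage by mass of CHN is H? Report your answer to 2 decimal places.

Molar mass = 1(12.01) + 1(1.008) + 1(14.01) = 27.028 g/mol
Mass of H per mole = 1 × 1.008 = 1.008 g
% H = 1.008 / 27.028 × 100 = 3.73%

3.73%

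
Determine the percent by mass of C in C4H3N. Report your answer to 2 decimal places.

73.82%

Molar mass = 4(12.01) + 3(1.008) + 1(14.01) = 65.074 g/mol
Mass of C per mole = 4 × 12.01 = 48.040 g
% C = 48.040 / 65.074 × 100 = 73.82%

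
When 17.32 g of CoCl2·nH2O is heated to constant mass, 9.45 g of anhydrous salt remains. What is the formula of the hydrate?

CoCl2·6H2O

Mass of water lost = 17.32 − 9.45 = 7.87 g → 7.87 / 18.02 = 0.4367 mol H2O
Molar mass of CoCl2 = 129.83 g/mol → mol CoCl2 = 9.45 / 129.83 = 0.07279
n = 0.4367 / 0.07279 = 6.00 ≈ 6 → CoCl2·6H2O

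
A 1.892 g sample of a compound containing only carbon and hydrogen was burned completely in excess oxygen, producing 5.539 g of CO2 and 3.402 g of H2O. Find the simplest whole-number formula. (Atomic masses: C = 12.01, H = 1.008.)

mol C = 5.539 / 44.01 = 0.1259; mass C = 0.1259 × 12.01 = 1.512 g
mol H = 2 × (3.402 / 18.02) = 0.3776; mass H = 0.3776 × 1.008 = 0.3806 g
Ratios (÷ 0.1259): C 1.000, H 3.000
→ CH3

CH3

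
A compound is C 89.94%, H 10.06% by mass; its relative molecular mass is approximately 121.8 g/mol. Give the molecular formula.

Assume 100 g: 89.94 g C, 10.06 g H.
n(C) = 89.94/12.01 = 7.489, n(H) = 10.06/1.008 = 9.98
Ratios (÷ 7.489): C 1.000, H 1.333
Multiply by 3: C 3.00, H 4.00 → C3H4
Empirical-formula mass = 40.06 g/mol
n = 121.8 / 40.06 = 3.04 ≈ 3
Molecular formula = (C3H4)×3 = C9H12

C9H12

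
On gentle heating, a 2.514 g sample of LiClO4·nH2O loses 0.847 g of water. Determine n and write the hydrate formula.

Mass of anhydrous LiClO4 = 2.514 − 0.847 = 1.667 g
mol H2O = 0.847 / 18.02 = 0.047
Molar mass of LiClO4 = 106.39 g/mol → mol LiClO4 = 1.667 / 106.39 = 0.01567
n = 0.047 / 0.01567 = 3.00 ≈ 3 → LiClO4·3H2O

LiClO4·3H2O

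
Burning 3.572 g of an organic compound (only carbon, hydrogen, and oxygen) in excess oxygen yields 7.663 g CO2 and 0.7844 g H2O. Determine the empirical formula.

C2HO

mol C = 7.663 / 44.01 = 0.1741; mass C = 0.1741 × 12.01 = 2.091 g
mol H = 2 × (0.7844 / 18.02) = 0.08706; mass H = 0.08706 × 1.008 = 0.08776 g
mass O = 3.572 − (2.179) = 1.393 g → mol O = 0.08707
Smallest is H at 0.08706 mol; normalising gives C 2.000, H 1.000, O 1.000
→ C2HO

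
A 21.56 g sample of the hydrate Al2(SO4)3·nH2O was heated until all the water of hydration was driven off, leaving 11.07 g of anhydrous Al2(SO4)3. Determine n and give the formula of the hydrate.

Al2(SO4)3·18H2O

Mass of water lost = 21.56 − 11.07 = 10.49 g → 10.49 / 18.02 = 0.5821 mol H2O
Molar mass of Al2(SO4)3 = 342.17 g/mol → mol Al2(SO4)3 = 11.07 / 342.17 = 0.03235
n = 0.5821 / 0.03235 = 17.99 ≈ 18 → Al2(SO4)3·18H2O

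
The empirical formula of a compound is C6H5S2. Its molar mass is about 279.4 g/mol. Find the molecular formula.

Empirical-formula mass = 141.24 g/mol
n = 279.4 / 141.24 = 1.98 ≈ 2
Molecular formula = (C6H5S2)2 = C12H10S4

C12H10S4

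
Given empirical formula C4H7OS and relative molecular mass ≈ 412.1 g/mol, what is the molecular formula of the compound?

C16H28O4S4

Empirical-formula mass = 103.17 g/mol
n = 412.1 / 103.17 = 3.99 ≈ 4
Molecular formula = (C4H7OS)4 = C16H28O4S4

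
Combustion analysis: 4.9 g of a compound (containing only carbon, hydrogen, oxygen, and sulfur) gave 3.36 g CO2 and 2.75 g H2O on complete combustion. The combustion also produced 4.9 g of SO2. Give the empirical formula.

mol C = 3.36 / 44.01 = 0.07635; mass C = 0.07635 × 12.01 = 0.9169 g
mol H = 2 × (2.75 / 18.02) = 0.3052; mass H = 0.3052 × 1.008 = 0.3077 g
mol S = 4.9 / 64.07 = 0.07648; mass S = 2.453 g
mass O = 4.9 − (3.677) = 1.223 g → mol O = 0.07642
Smallest is C at 0.07635 mol; normalising gives C 1.000, H 3.998, O 1.001, S 1.002
≈ 1:4:1:1 → CH4OS

CH4OS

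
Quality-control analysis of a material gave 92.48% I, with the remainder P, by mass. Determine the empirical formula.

I3P

Assume 100 g: 92.48 g I, 7.52 g P.
n(I) = 92.48/126.90 = 0.7288, n(P) = 7.52/30.97 = 0.2428
Divide by the smallest (0.2428 mol P): I 3.001, P 1.000
→ I3P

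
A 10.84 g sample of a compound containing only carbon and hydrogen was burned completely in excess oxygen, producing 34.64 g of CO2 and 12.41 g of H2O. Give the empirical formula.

C4H7

mol C = 34.64 / 44.01 = 0.7871; mass C = 0.7871 × 12.01 = 9.453 g
mol H = 2 × (12.41 / 18.02) = 1.377; mass H = 1.377 × 1.008 = 1.388 g
Ratios (÷ 0.7871): C 1.000, H 1.750
Multiply by 4: C 4.00, H 7.00 → C4H7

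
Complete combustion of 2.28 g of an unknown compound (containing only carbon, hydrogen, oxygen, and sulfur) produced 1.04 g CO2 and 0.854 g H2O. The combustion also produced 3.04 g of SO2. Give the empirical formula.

mol C = 1.04 / 44.01 = 0.02363; mass C = 0.02363 × 12.01 = 0.2838 g
mol H = 2 × (0.854 / 18.02) = 0.09478; mass H = 0.09478 × 1.008 = 0.09554 g
mol S = 3.04 / 64.07 = 0.04745; mass S = 1.522 g
mass O = 2.28 − (1.901) = 0.3790 g → mol O = 0.02369
Divide by the smallest (0.02363 mol C): C 1.000, H 4.011, O 1.002, S 2.008
Ratio ≈ 1:4:1:2, so the empirical formula is CH4OS2

CH4OS2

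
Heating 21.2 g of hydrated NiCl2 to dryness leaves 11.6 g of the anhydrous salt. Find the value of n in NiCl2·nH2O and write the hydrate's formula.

NiCl2·6H2O

Mass of water lost = 21.2 − 11.6 = 9.6 g → 9.6 / 18.02 = 0.5327 mol H2O
Molar mass of NiCl2 = 129.59 g/mol → mol NiCl2 = 11.6 / 129.59 = 0.08951
n = 0.5327 / 0.08951 = 5.95 ≈ 6 → NiCl2·6H2O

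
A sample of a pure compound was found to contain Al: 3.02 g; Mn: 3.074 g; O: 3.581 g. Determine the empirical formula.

Al2MnO4

Al: 3.02 g ÷ 26.98 g/mol = 0.1119 mol
Mn: 3.074 g ÷ 54.94 g/mol = 0.05595 mol
O: 3.581 g ÷ 16.00 g/mol = 0.2238 mol
Divide by the smallest (0.05595 mol Mn): Al 2.001, Mn 1.000, O 4.000
Ratio ≈ 2:1:4, so the empirical formula is Al2MnO4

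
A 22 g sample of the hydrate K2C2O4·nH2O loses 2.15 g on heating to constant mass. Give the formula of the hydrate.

K2C2O4·H2O

Mass of anhydrous K2C2O4 = 22 − 2.15 = 19.85 g
mol H2O = 2.15 / 18.02 = 0.1193
Molar mass of K2C2O4 = 166.22 g/mol → mol K2C2O4 = 19.85 / 166.22 = 0.1194
n = 0.1193 / 0.1194 = 1.00 ≈ 1 → K2C2O4·H2O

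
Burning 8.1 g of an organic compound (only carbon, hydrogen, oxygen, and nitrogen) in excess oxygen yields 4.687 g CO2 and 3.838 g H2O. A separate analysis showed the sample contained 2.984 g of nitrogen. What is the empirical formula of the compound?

CH4N2O2

mol C = 4.687 / 44.01 = 0.1065; mass C = 0.1065 × 12.01 = 1.279 g
mol H = 2 × (3.838 / 18.02) = 0.4260; mass H = 0.4260 × 1.008 = 0.4294 g
mol N = 2.984 / 14.01 = 0.2130
mass O = 8.1 − (4.692) = 3.408 g → mol O = 0.2130
Smallest is C at 0.1065 mol; normalising gives C 1.000, H 4.000, N 2.000, O 2.000
→ CH4N2O2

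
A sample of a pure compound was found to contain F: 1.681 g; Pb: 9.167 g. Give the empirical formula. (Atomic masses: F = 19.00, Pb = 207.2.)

F2Pb

n(F) = 1.681/19.00 = 0.08847, n(Pb) = 9.167/207.2 = 0.04424
Divide by the smallest (0.04424 mol Pb): F 2.000, Pb 1.000
≈ 2:1 → F2Pb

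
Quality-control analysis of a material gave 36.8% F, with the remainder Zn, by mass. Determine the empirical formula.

F2Zn

Assume 100 g: 36.8 g F, 63.2 g Zn.
Moles — F: 36.8 / 19.00 = 1.937 mol; Zn: 63.2 / 65.38 = 0.9667 mol
Divide by the smallest (0.9667 mol Zn): F 2.004, Zn 1.000
Ratio ≈ 2:1, so the empirical formula is F2Zn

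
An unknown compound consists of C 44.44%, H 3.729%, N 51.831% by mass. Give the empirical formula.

Assume 100 g: 44.44 g C, 3.729 g H, 51.831 g N.
Moles — C: 44.44 / 12.01 = 3.7 mol; H: 3.729 / 1.008 = 3.699 mol; N: 51.831 / 14.01 = 3.7 mol
Divide by the smallest (3.699 mol H): C 1.000, H 1.000, N 1.000
≈ 1:1:1 → CHN

CHN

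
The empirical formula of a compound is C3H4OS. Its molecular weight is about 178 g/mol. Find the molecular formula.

Empirical-formula mass = 88.13 g/mol
n = 178 / 88.13 = 2.02 ≈ 2
Molecular formula = (C3H4OS)2 = C6H8O2S2

C6H8O2S2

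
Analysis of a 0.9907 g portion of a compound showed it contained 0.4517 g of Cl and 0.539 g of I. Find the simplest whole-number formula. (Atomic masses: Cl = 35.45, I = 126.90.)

n(Cl) = 0.4517/35.45 = 0.01274, n(I) = 0.539/126.90 = 0.004247
Smallest is I at 0.004247 mol; normalising gives Cl 3.000, I 1.000
Ratio ≈ 3:1, so the empirical formula is Cl3I

Cl3I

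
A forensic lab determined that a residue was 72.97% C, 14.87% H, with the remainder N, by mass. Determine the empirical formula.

C7H17N

Assume 100 g: 72.97 g C, 14.87 g H, 12.16 g N.
C: 72.97 g ÷ 12.01 g/mol = 6.076 mol
H: 14.87 g ÷ 1.008 g/mol = 14.75 mol
N: 12.16 g ÷ 14.01 g/mol = 0.868 mol
Smallest is N at 0.868 mol; normalising gives C 7.000, H 16.996, N 1.000
Ratio ≈ 7:17:1, so the empirical formula is C7H17N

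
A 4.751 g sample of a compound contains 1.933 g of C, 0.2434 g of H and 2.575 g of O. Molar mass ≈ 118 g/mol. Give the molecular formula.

Moles — C: 1.933 / 12.01 = 0.1609 mol; H: 0.2434 / 1.008 = 0.2415 mol; O: 2.575 / 16.00 = 0.1609 mol
Smallest is O at 0.1609 mol; normalising gives C 1.000, H 1.500, O 1.000
Scaling by 2: C 2.00, H 3.00, O 2.00 → C2H3O2
Empirical-formula mass = 59.04 g/mol
n = 118 / 59.04 = 2.00 ≈ 2
Molecular formula = (C2H3O2)×2 = C4H6O4

C4H6O4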